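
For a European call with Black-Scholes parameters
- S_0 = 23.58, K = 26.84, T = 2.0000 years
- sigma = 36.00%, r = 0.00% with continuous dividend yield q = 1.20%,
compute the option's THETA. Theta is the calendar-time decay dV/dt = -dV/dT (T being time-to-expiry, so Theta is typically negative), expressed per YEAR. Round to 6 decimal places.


Answer: Theta = -1.034688

Derivation:
d1 = -0.0469330675; d2 = -0.5560499499
phi(d1) = 0.3985031446; exp(-qT) = 0.9762857098; exp(-rT) = 1.0000000000
Theta = -S*exp(-qT)*phi(d1)*sigma/(2*sqrt(T)) - r*K*exp(-rT)*N(d2) + q*S*exp(-qT)*N(d1)
N(d1) = 0.4812832865; N(d2) = 0.2890883543; sqrt(T) = 1.4142135624
Term 1 = -23.5800 * 0.9762857098 * 0.3985031446 * 0.3600 / (2 * 1.4142135624) = -1.1676427666
Term 2 = -0.0000 * 26.8400 * 1.0000000000 * 0.2890883543 = -0.0000000000
Term 3 = 0.0120 * 23.5800 * 0.9762857098 * 0.4812832865 = 0.1329544138
Theta = -1.1676427666 + (-0.0000000000) + (0.1329544138) = -1.034688


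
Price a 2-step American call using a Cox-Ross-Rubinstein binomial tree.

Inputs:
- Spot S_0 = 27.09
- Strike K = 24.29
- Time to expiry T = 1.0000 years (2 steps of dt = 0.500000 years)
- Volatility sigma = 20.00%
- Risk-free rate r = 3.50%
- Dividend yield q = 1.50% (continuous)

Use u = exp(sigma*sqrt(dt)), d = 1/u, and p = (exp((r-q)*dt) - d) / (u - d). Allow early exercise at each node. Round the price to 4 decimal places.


Answer: Price = V(0,0) = 4.1669

Derivation:
dt = T/N = 0.500000
u = exp(sigma*sqrt(dt)) = 1.151910; d = 1/u = 0.868123
p = (exp((r-q)*dt) - d) / (u - d) = 0.500118
Discount per step: exp(-r*dt) = 0.982652
Stock lattice S(k, i) with i counting down-moves:
  k=0: S(0,0) = 27.0900
  k=1: S(1,0) = 31.2052; S(1,1) = 23.5175
  k=2: S(2,0) = 35.9456; S(2,1) = 27.0900; S(2,2) = 20.4161
Terminal payoffs V(N, i) = max(S_T - K, 0):
  V(2,0) = 11.655625; V(2,1) = 2.800000; V(2,2) = 0.000000
Backward induction: V(k, i) = exp(-r*dt) * [p * V(k+1, i) + (1-p) * V(k+1, i+1)]; then take max(V_cont, immediate exercise) for American.
  V(1,0) = exp(-r*dt) * [p*11.655625 + (1-p)*2.800000] = 7.103453; exercise = 6.915239; V(1,0) = max -> 7.103453
  V(1,1) = exp(-r*dt) * [p*2.800000 + (1-p)*0.000000] = 1.376038; exercise = 0.000000; V(1,1) = max -> 1.376038
  V(0,0) = exp(-r*dt) * [p*7.103453 + (1-p)*1.376038] = 4.166859; exercise = 2.800000; V(0,0) = max -> 4.166859


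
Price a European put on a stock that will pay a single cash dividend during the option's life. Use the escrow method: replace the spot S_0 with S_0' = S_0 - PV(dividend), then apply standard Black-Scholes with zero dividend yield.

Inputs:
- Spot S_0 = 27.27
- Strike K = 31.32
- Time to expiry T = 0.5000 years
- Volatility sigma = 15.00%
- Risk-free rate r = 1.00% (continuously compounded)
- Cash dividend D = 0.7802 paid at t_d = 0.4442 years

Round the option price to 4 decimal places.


Answer: Price = 4.7537

Derivation:
PV(D) = D * exp(-r * t_d) = 0.7802 * 0.99556785 = 0.77674204
S_0' = S_0 - PV(D) = 27.2700 - 0.77674204 = 26.49325796
d1 = (ln(S_0'/K) + (r + sigma^2/2)*T) / (sigma*sqrt(T)) = -1.47777385
d2 = d1 - sigma*sqrt(T) = -1.58383987
exp(-rT) = 0.99501248
N(-d1) = 0.93026584; N(-d2) = 0.94338492
P = K * exp(-rT) * N(-d2) - S_0' * N(-d1) = 31.3200 * 0.99501248 * 0.94338492 - 26.49325796 * 0.93026584 = 4.7537


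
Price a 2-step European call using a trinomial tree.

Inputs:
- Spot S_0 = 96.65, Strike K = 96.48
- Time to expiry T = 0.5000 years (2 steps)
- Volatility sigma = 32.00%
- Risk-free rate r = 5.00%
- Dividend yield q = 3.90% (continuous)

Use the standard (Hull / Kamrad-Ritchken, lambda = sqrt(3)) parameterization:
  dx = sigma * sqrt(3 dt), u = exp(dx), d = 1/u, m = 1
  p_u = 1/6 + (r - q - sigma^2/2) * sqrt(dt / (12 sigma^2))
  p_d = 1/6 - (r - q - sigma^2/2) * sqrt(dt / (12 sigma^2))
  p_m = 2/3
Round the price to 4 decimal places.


Answer: Price = V(0,0) = 7.6211

Derivation:
dt = T/N = 0.250000; dx = sigma*sqrt(3*dt) = 0.277128
u = exp(dx) = 1.319335; d = 1/u = 0.757957
p_u = 0.148534, p_m = 0.666667, p_d = 0.184799
Discount per step: exp(-r*dt) = 0.987578
Stock lattice S(k, j) with j the centered position index:
  k=0: S(0,+0) = 96.6500
  k=1: S(1,-1) = 73.2566; S(1,+0) = 96.6500; S(1,+1) = 127.5138
  k=2: S(2,-2) = 55.5254; S(2,-1) = 73.2566; S(2,+0) = 96.6500; S(2,+1) = 127.5138; S(2,+2) = 168.2334
Terminal payoffs V(N, j) = max(S_T - K, 0):
  V(2,-2) = 0.000000; V(2,-1) = 0.000000; V(2,+0) = 0.170000; V(2,+1) = 31.033767; V(2,+2) = 71.753427
Backward induction: V(k, j) = exp(-r*dt) * [p_u * V(k+1, j+1) + p_m * V(k+1, j) + p_d * V(k+1, j-1)]
  V(1,-1) = exp(-r*dt) * [p_u*0.170000 + p_m*0.000000 + p_d*0.000000] = 0.024937
  V(1,+0) = exp(-r*dt) * [p_u*31.033767 + p_m*0.170000 + p_d*0.000000] = 4.664242
  V(1,+1) = exp(-r*dt) * [p_u*71.753427 + p_m*31.033767 + p_d*0.170000] = 30.988647
  V(0,+0) = exp(-r*dt) * [p_u*30.988647 + p_m*4.664242 + p_d*0.024937] = 7.621117


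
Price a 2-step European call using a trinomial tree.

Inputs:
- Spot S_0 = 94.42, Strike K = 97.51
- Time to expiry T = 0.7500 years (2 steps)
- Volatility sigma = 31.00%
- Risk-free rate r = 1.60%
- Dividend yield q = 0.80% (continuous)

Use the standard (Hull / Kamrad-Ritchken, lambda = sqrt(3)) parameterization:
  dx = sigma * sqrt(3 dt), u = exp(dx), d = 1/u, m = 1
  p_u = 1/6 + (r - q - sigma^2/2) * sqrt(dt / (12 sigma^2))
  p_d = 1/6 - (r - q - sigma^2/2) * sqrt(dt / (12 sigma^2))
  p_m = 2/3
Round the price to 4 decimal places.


Answer: Price = V(0,0) = 8.1116

Derivation:
dt = T/N = 0.375000; dx = sigma*sqrt(3*dt) = 0.328805
u = exp(dx) = 1.389306; d = 1/u = 0.719784
p_u = 0.143828, p_m = 0.666667, p_d = 0.189505
Discount per step: exp(-r*dt) = 0.994018
Stock lattice S(k, j) with j the centered position index:
  k=0: S(0,+0) = 94.4200
  k=1: S(1,-1) = 67.9620; S(1,+0) = 94.4200; S(1,+1) = 131.1783
  k=2: S(2,-2) = 48.9179; S(2,-1) = 67.9620; S(2,+0) = 94.4200; S(2,+1) = 131.1783; S(2,+2) = 182.2469
Terminal payoffs V(N, j) = max(S_T - K, 0):
  V(2,-2) = 0.000000; V(2,-1) = 0.000000; V(2,+0) = 0.000000; V(2,+1) = 33.668313; V(2,+2) = 84.736875
Backward induction: V(k, j) = exp(-r*dt) * [p_u * V(k+1, j+1) + p_m * V(k+1, j) + p_d * V(k+1, j-1)]
  V(1,-1) = exp(-r*dt) * [p_u*0.000000 + p_m*0.000000 + p_d*0.000000] = 0.000000
  V(1,+0) = exp(-r*dt) * [p_u*33.668313 + p_m*0.000000 + p_d*0.000000] = 4.813487
  V(1,+1) = exp(-r*dt) * [p_u*84.736875 + p_m*33.668313 + p_d*0.000000] = 34.425923
  V(0,+0) = exp(-r*dt) * [p_u*34.425923 + p_m*4.813487 + p_d*0.000000] = 8.111596


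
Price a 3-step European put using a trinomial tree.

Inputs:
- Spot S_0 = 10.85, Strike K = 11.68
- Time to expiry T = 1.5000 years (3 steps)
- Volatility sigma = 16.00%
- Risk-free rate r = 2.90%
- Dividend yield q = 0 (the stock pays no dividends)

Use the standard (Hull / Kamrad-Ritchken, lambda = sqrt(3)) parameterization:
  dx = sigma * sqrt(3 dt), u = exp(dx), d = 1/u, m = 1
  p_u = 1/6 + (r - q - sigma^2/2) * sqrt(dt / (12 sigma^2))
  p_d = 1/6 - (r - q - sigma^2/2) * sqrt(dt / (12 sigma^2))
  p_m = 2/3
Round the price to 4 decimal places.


dt = T/N = 0.500000; dx = sigma*sqrt(3*dt) = 0.195959
u = exp(dx) = 1.216477; d = 1/u = 0.822046
p_u = 0.187334, p_m = 0.666667, p_d = 0.145999
Discount per step: exp(-r*dt) = 0.985605
Stock lattice S(k, j) with j the centered position index:
  k=0: S(0,+0) = 10.8500
  k=1: S(1,-1) = 8.9192; S(1,+0) = 10.8500; S(1,+1) = 13.1988
  k=2: S(2,-2) = 7.3320; S(2,-1) = 8.9192; S(2,+0) = 10.8500; S(2,+1) = 13.1988; S(2,+2) = 16.0560
  k=3: S(3,-3) = 6.0272; S(3,-2) = 7.3320; S(3,-1) = 8.9192; S(3,+0) = 10.8500; S(3,+1) = 13.1988; S(3,+2) = 16.0560; S(3,+3) = 19.5318
Terminal payoffs V(N, j) = max(K - S_T, 0):
  V(3,-3) = 5.652770; V(3,-2) = 4.348012; V(3,-1) = 2.760803; V(3,+0) = 0.830000; V(3,+1) = 0.000000; V(3,+2) = 0.000000; V(3,+3) = 0.000000
Backward induction: V(k, j) = exp(-r*dt) * [p_u * V(k+1, j+1) + p_m * V(k+1, j) + p_d * V(k+1, j-1)]
  V(2,-2) = exp(-r*dt) * [p_u*2.760803 + p_m*4.348012 + p_d*5.652770] = 4.180114
  V(2,-1) = exp(-r*dt) * [p_u*0.830000 + p_m*2.760803 + p_d*4.348012] = 2.592957
  V(2,+0) = exp(-r*dt) * [p_u*0.000000 + p_m*0.830000 + p_d*2.760803] = 0.942640
  V(2,+1) = exp(-r*dt) * [p_u*0.000000 + p_m*0.000000 + p_d*0.830000] = 0.119435
  V(2,+2) = exp(-r*dt) * [p_u*0.000000 + p_m*0.000000 + p_d*0.000000] = 0.000000
  V(1,-1) = exp(-r*dt) * [p_u*0.942640 + p_m*2.592957 + p_d*4.180114] = 2.479308
  V(1,+0) = exp(-r*dt) * [p_u*0.119435 + p_m*0.942640 + p_d*2.592957] = 1.014552
  V(1,+1) = exp(-r*dt) * [p_u*0.000000 + p_m*0.119435 + p_d*0.942640] = 0.214120
  V(0,+0) = exp(-r*dt) * [p_u*0.214120 + p_m*1.014552 + p_d*2.479308] = 1.062932

Answer: Price = V(0,0) = 1.0629


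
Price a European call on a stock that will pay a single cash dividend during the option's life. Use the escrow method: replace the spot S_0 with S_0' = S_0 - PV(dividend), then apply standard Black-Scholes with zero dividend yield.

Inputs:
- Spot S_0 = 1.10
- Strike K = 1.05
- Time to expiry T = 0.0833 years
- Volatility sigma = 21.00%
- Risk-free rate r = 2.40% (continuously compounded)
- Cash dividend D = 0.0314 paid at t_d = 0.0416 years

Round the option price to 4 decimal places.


PV(D) = D * exp(-r * t_d) = 0.0314 * 0.99900210 = 0.03136867
S_0' = S_0 - PV(D) = 1.1000 - 0.03136867 = 1.06863133
d1 = (ln(S_0'/K) + (r + sigma^2/2)*T) / (sigma*sqrt(T)) = 0.35348336
d2 = d1 - sigma*sqrt(T) = 0.29287370
exp(-rT) = 0.99800280
N(d1) = 0.63813695; N(d2) = 0.61519066
C = S_0' * N(d1) - K * exp(-rT) * N(d2) = 1.06863133 * 0.63813695 - 1.0500 * 0.99800280 * 0.61519066 = 0.0373

Answer: Price = 0.0373


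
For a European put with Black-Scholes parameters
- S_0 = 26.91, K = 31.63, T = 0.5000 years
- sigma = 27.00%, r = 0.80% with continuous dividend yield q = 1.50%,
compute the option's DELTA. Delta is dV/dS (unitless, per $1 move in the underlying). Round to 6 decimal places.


Answer: Delta = -0.773335

Derivation:
d1 = -0.7693482716; d2 = -0.9602671025
phi(d1) = 0.2967435697; exp(-qT) = 0.9925280548; exp(-rT) = 0.9960079893
N(-d1) = 0.7791567059
Delta = -exp(-qT) * N(-d1) = -0.9925280548 * 0.7791567059 = -0.773335


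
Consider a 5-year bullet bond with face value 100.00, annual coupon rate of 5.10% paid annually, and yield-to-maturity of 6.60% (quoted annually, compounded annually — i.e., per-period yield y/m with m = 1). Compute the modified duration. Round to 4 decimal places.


Answer: Modified duration = 4.2406

Derivation:
Coupon per period c = face * coupon_rate / m = 5.100000
Periods per year m = 1; per-period yield y/m = 0.066000
Number of cashflows N = 5
Cashflows (t years, CF_t, discount factor 1/(1+y/m)^(m*t), PV):
  t = 1.0000: CF_t = 5.100000, DF = 0.938086, PV = 4.784240
  t = 2.0000: CF_t = 5.100000, DF = 0.880006, PV = 4.488030
  t = 3.0000: CF_t = 5.100000, DF = 0.825521, PV = 4.210160
  t = 4.0000: CF_t = 5.100000, DF = 0.774410, PV = 3.949493
  t = 5.0000: CF_t = 105.100000, DF = 0.726464, PV = 76.351345
Price P = sum_t PV_t = 93.783268
First compute Macaulay numerator sum_t t * PV_t:
  t * PV_t at t = 1.0000: 4.784240
  t * PV_t at t = 2.0000: 8.976060
  t * PV_t at t = 3.0000: 12.630479
  t * PV_t at t = 4.0000: 15.797972
  t * PV_t at t = 5.0000: 381.756726
Macaulay duration D = 423.945477 / 93.783268 = 4.520481
Modified duration = D / (1 + y/m) = 4.520481 / (1 + 0.066000) = 4.240601


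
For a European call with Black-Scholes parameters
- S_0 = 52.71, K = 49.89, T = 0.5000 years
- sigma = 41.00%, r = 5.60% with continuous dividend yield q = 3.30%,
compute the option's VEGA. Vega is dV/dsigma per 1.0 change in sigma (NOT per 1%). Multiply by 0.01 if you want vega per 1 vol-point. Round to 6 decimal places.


d1 = 0.3742823431; d2 = 0.0843685629
phi(d1) = 0.3719550857; exp(-qT) = 0.9836353794; exp(-rT) = 0.9723883668
Vega = S * exp(-qT) * phi(d1) * sqrt(T) = 52.7100 * 0.9836353794 * 0.3719550857 * 0.7071067812 = 13.636492

Answer: Vega = 13.636492


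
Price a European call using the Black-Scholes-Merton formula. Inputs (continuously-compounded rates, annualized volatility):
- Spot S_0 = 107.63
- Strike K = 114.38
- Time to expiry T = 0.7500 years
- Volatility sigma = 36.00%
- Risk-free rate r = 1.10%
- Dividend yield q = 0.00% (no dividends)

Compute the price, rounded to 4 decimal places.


d1 = (ln(S/K) + (r - q + 0.5*sigma^2) * T) / (sigma * sqrt(T)) = -0.01275565
d2 = d1 - sigma * sqrt(T) = -0.32452480
exp(-rT) = 0.99178394; exp(-qT) = 1.00000000
C = S_0 * exp(-qT) * N(d1) - K * exp(-rT) * N(d2)
N(d1) = 0.49491137; N(d2) = 0.37277038
C = 107.6300 * 1.00000000 * 0.49491137 - 114.3800 * 0.99178394 * 0.37277038 = 10.9801

Answer: Price = 10.9801


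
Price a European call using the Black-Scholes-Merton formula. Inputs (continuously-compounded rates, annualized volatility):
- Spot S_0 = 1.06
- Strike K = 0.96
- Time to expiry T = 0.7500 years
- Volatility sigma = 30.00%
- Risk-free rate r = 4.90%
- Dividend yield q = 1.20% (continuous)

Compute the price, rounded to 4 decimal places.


Answer: Price = 0.1765

Derivation:
d1 = (ln(S/K) + (r - q + 0.5*sigma^2) * T) / (sigma * sqrt(T)) = 0.61811467
d2 = d1 - sigma * sqrt(T) = 0.35830705
exp(-rT) = 0.96391708; exp(-qT) = 0.99104038
C = S_0 * exp(-qT) * N(d1) - K * exp(-rT) * N(d2)
N(d1) = 0.73175012; N(d2) = 0.63994323
C = 1.0600 * 0.99104038 * 0.73175012 - 0.9600 * 0.96391708 * 0.63994323 = 0.1765


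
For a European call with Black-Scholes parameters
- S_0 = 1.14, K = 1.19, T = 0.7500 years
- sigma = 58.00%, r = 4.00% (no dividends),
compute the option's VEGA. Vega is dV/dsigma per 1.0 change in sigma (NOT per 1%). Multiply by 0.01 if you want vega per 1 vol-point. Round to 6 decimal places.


Answer: Vega = 0.383983

Derivation:
d1 = 0.2254153738; d2 = -0.2768793604
phi(d1) = 0.3889344033; exp(-qT) = 1.0000000000; exp(-rT) = 0.9704455335
Vega = S * exp(-qT) * phi(d1) * sqrt(T) = 1.1400 * 1.0000000000 * 0.3889344033 * 0.8660254038 = 0.383983


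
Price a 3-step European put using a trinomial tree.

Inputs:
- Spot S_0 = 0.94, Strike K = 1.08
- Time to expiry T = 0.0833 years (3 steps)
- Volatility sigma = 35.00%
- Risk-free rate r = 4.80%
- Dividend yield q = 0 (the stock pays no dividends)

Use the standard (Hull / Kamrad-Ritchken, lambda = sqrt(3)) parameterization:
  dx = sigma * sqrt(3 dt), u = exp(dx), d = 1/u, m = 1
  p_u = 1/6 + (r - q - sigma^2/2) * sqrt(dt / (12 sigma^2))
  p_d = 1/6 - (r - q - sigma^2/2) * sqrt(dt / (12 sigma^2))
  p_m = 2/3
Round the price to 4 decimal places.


dt = T/N = 0.027767; dx = sigma*sqrt(3*dt) = 0.101016
u = exp(dx) = 1.106294; d = 1/u = 0.903918
p_u = 0.164846, p_m = 0.666667, p_d = 0.168488
Discount per step: exp(-r*dt) = 0.998668
Stock lattice S(k, j) with j the centered position index:
  k=0: S(0,+0) = 0.9400
  k=1: S(1,-1) = 0.8497; S(1,+0) = 0.9400; S(1,+1) = 1.0399
  k=2: S(2,-2) = 0.7680; S(2,-1) = 0.8497; S(2,+0) = 0.9400; S(2,+1) = 1.0399; S(2,+2) = 1.1505
  k=3: S(3,-3) = 0.6942; S(3,-2) = 0.7680; S(3,-1) = 0.8497; S(3,+0) = 0.9400; S(3,+1) = 1.0399; S(3,+2) = 1.1505; S(3,+3) = 1.2727
Terminal payoffs V(N, j) = max(K - S_T, 0):
  V(3,-3) = 0.385750; V(3,-2) = 0.311955; V(3,-1) = 0.230317; V(3,+0) = 0.140000; V(3,+1) = 0.040083; V(3,+2) = 0.000000; V(3,+3) = 0.000000
Backward induction: V(k, j) = exp(-r*dt) * [p_u * V(k+1, j+1) + p_m * V(k+1, j) + p_d * V(k+1, j-1)]
  V(2,-2) = exp(-r*dt) * [p_u*0.230317 + p_m*0.311955 + p_d*0.385750] = 0.310517
  V(2,-1) = exp(-r*dt) * [p_u*0.140000 + p_m*0.230317 + p_d*0.311955] = 0.228878
  V(2,+0) = exp(-r*dt) * [p_u*0.040083 + p_m*0.140000 + p_d*0.230317] = 0.138562
  V(2,+1) = exp(-r*dt) * [p_u*0.000000 + p_m*0.040083 + p_d*0.140000] = 0.050243
  V(2,+2) = exp(-r*dt) * [p_u*0.000000 + p_m*0.000000 + p_d*0.040083] = 0.006745
  V(1,-1) = exp(-r*dt) * [p_u*0.138562 + p_m*0.228878 + p_d*0.310517] = 0.227442
  V(1,+0) = exp(-r*dt) * [p_u*0.050243 + p_m*0.138562 + p_d*0.228878] = 0.139035
  V(1,+1) = exp(-r*dt) * [p_u*0.006745 + p_m*0.050243 + p_d*0.138562] = 0.057876
  V(0,+0) = exp(-r*dt) * [p_u*0.057876 + p_m*0.139035 + p_d*0.227442] = 0.140364

Answer: Price = V(0,0) = 0.1404


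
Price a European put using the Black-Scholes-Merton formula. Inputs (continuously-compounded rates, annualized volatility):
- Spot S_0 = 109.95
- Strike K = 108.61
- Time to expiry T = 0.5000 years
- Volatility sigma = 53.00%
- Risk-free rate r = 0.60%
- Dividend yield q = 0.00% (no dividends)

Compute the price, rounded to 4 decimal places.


d1 = (ln(S/K) + (r - q + 0.5*sigma^2) * T) / (sigma * sqrt(T)) = 0.22810793
d2 = d1 - sigma * sqrt(T) = -0.14665866
exp(-rT) = 0.99700450; exp(-qT) = 1.00000000
P = K * exp(-rT) * N(-d2) - S_0 * exp(-qT) * N(-d1)
N(-d1) = 0.40978117; N(-d2) = 0.55829928
P = 108.6100 * 0.99700450 * 0.55829928 - 109.9500 * 1.00000000 * 0.40978117 = 15.3998

Answer: Price = 15.3998


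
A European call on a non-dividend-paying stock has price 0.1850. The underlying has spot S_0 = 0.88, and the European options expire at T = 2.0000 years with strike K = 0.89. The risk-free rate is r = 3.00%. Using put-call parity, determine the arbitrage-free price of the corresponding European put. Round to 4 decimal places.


Answer: Put price = 0.1432

Derivation:
Put-call parity: C - P = S_0 * exp(-qT) - K * exp(-rT).
S_0 * exp(-qT) = 0.8800 * 1.00000000 = 0.88000000
K * exp(-rT) = 0.8900 * 0.94176453 = 0.83817043
P = C - S*exp(-qT) + K*exp(-rT)
P = 0.1850 - 0.88000000 + 0.83817043 = 0.1432


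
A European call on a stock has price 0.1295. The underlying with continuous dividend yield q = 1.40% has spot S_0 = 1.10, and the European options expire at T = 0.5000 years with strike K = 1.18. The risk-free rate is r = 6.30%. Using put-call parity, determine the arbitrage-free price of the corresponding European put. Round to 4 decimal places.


Put-call parity: C - P = S_0 * exp(-qT) - K * exp(-rT).
S_0 * exp(-qT) = 1.1000 * 0.99302444 = 1.09232689
K * exp(-rT) = 1.1800 * 0.96899096 = 1.14340933
P = C - S*exp(-qT) + K*exp(-rT)
P = 0.1295 - 1.09232689 + 1.14340933 = 0.1806

Answer: Put price = 0.1806


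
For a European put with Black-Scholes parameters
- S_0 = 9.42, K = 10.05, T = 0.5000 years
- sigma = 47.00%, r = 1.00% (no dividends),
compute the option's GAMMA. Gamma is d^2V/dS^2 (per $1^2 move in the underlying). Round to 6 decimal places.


d1 = -0.0135780928; d2 = -0.3459182800
phi(d1) = 0.3989055067; exp(-qT) = 1.0000000000; exp(-rT) = 0.9950124792
Gamma = exp(-qT) * phi(d1) / (S * sigma * sqrt(T)) = 1.0000000000 * 0.3989055067 / (9.4200 * 0.4700 * 0.7071067812) = 0.127420

Answer: Gamma = 0.127420


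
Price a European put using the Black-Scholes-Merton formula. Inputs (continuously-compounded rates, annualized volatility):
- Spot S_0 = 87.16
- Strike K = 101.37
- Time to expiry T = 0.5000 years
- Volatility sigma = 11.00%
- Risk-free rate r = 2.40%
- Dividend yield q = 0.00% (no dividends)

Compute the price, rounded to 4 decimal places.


d1 = (ln(S/K) + (r - q + 0.5*sigma^2) * T) / (sigma * sqrt(T)) = -1.74856810
d2 = d1 - sigma * sqrt(T) = -1.82634984
exp(-rT) = 0.98807171; exp(-qT) = 1.00000000
P = K * exp(-rT) * N(-d2) - S_0 * exp(-qT) * N(-d1)
N(-d1) = 0.95981715; N(-d2) = 0.96610121
P = 101.3700 * 0.98807171 * 0.96610121 - 87.1600 * 1.00000000 * 0.95981715 = 13.1078

Answer: Price = 13.1078


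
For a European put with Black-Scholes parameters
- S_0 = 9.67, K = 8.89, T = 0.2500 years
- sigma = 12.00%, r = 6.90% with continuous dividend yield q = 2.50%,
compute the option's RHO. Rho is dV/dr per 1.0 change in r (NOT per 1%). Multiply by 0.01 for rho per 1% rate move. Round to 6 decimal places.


d1 = 1.6150209990; d2 = 1.5550209990
phi(d1) = 0.1082745718; exp(-qT) = 0.9937694906; exp(-rT) = 0.9828979294
N(-d2) = 0.0599705341
Rho = -K*T*exp(-rT)*N(-d2) = -8.8900 * 0.2500 * 0.9828979294 * 0.0599705341 = -0.131005

Answer: Rho = -0.131005


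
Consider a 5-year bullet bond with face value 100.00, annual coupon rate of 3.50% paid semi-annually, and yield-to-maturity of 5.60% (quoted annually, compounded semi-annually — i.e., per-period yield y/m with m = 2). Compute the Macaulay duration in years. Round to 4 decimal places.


Answer: Macaulay duration = 4.6080 years

Derivation:
Coupon per period c = face * coupon_rate / m = 1.750000
Periods per year m = 2; per-period yield y/m = 0.028000
Number of cashflows N = 10
Cashflows (t years, CF_t, discount factor 1/(1+y/m)^(m*t), PV):
  t = 0.5000: CF_t = 1.750000, DF = 0.972763, PV = 1.702335
  t = 1.0000: CF_t = 1.750000, DF = 0.946267, PV = 1.655968
  t = 1.5000: CF_t = 1.750000, DF = 0.920493, PV = 1.610863
  t = 2.0000: CF_t = 1.750000, DF = 0.895422, PV = 1.566988
  t = 2.5000: CF_t = 1.750000, DF = 0.871033, PV = 1.524307
  t = 3.0000: CF_t = 1.750000, DF = 0.847308, PV = 1.482789
  t = 3.5000: CF_t = 1.750000, DF = 0.824230, PV = 1.442402
  t = 4.0000: CF_t = 1.750000, DF = 0.801780, PV = 1.403115
  t = 4.5000: CF_t = 1.750000, DF = 0.779941, PV = 1.364897
  t = 5.0000: CF_t = 101.750000, DF = 0.758698, PV = 77.197506
Price P = sum_t PV_t = 90.951169
Macaulay numerator sum_t t * PV_t:
  t * PV_t at t = 0.5000: 0.851167
  t * PV_t at t = 1.0000: 1.655968
  t * PV_t at t = 1.5000: 2.416295
  t * PV_t at t = 2.0000: 3.133975
  t * PV_t at t = 2.5000: 3.810768
  t * PV_t at t = 3.0000: 4.448367
  t * PV_t at t = 3.5000: 5.048406
  t * PV_t at t = 4.0000: 5.612458
  t * PV_t at t = 4.5000: 6.142038
  t * PV_t at t = 5.0000: 385.987531
Macaulay duration D = (sum_t t * PV_t) / P = 419.106974 / 90.951169 = 4.608044


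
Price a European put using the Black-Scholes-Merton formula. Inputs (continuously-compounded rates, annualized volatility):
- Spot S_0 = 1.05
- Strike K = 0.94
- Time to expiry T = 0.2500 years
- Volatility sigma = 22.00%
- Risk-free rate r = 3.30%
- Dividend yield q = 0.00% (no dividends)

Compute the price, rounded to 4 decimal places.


d1 = (ln(S/K) + (r - q + 0.5*sigma^2) * T) / (sigma * sqrt(T)) = 1.13605062
d2 = d1 - sigma * sqrt(T) = 1.02605062
exp(-rT) = 0.99178394; exp(-qT) = 1.00000000
P = K * exp(-rT) * N(-d2) - S_0 * exp(-qT) * N(-d1)
N(-d1) = 0.12796769; N(-d2) = 0.15243386
P = 0.9400 * 0.99178394 * 0.15243386 - 1.0500 * 1.00000000 * 0.12796769 = 0.0077

Answer: Price = 0.0077


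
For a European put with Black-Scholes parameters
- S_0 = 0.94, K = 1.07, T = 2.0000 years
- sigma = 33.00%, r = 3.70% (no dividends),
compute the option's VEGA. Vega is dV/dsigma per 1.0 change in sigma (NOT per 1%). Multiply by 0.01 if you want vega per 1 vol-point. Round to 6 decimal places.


Answer: Vega = 0.526882

Derivation:
d1 = 0.1143497684; d2 = -0.3523407072
phi(d1) = 0.3963425296; exp(-qT) = 1.0000000000; exp(-rT) = 0.9286716938
Vega = S * exp(-qT) * phi(d1) * sqrt(T) = 0.9400 * 1.0000000000 * 0.3963425296 * 1.4142135624 = 0.526882


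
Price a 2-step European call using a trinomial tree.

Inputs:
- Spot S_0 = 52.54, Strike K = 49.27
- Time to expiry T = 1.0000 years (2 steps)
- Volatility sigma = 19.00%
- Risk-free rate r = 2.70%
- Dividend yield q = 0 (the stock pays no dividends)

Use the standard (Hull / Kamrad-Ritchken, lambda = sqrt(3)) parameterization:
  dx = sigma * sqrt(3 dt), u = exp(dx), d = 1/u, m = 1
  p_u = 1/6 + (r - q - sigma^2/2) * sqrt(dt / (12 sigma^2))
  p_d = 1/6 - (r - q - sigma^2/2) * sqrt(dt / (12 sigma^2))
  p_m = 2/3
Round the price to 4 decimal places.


Answer: Price = V(0,0) = 6.5291

Derivation:
dt = T/N = 0.500000; dx = sigma*sqrt(3*dt) = 0.232702
u = exp(dx) = 1.262005; d = 1/u = 0.792390
p_u = 0.176282, p_m = 0.666667, p_d = 0.157051
Discount per step: exp(-r*dt) = 0.986591
Stock lattice S(k, j) with j the centered position index:
  k=0: S(0,+0) = 52.5400
  k=1: S(1,-1) = 41.6322; S(1,+0) = 52.5400; S(1,+1) = 66.3057
  k=2: S(2,-2) = 32.9889; S(2,-1) = 41.6322; S(2,+0) = 52.5400; S(2,+1) = 66.3057; S(2,+2) = 83.6781
Terminal payoffs V(N, j) = max(S_T - K, 0):
  V(2,-2) = 0.000000; V(2,-1) = 0.000000; V(2,+0) = 3.270000; V(2,+1) = 17.035729; V(2,+2) = 34.408145
Backward induction: V(k, j) = exp(-r*dt) * [p_u * V(k+1, j+1) + p_m * V(k+1, j) + p_d * V(k+1, j-1)]
  V(1,-1) = exp(-r*dt) * [p_u*3.270000 + p_m*0.000000 + p_d*0.000000] = 0.568712
  V(1,+0) = exp(-r*dt) * [p_u*17.035729 + p_m*3.270000 + p_d*0.000000] = 5.113591
  V(1,+1) = exp(-r*dt) * [p_u*34.408145 + p_m*17.035729 + p_d*3.270000] = 17.695735
  V(0,+0) = exp(-r*dt) * [p_u*17.695735 + p_m*5.113591 + p_d*0.568712] = 6.529077


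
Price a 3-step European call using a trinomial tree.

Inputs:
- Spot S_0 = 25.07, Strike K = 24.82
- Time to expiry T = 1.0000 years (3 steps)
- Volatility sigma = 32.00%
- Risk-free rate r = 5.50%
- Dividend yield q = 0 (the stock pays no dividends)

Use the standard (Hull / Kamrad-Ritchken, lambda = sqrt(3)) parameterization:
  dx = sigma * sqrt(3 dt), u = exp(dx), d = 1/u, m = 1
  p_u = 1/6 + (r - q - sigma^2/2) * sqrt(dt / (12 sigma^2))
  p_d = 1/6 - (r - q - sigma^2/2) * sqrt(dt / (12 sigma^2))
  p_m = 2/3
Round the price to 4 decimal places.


Answer: Price = V(0,0) = 3.6989

Derivation:
dt = T/N = 0.333333; dx = sigma*sqrt(3*dt) = 0.320000
u = exp(dx) = 1.377128; d = 1/u = 0.726149
p_u = 0.168646, p_m = 0.666667, p_d = 0.164687
Discount per step: exp(-r*dt) = 0.981834
Stock lattice S(k, j) with j the centered position index:
  k=0: S(0,+0) = 25.0700
  k=1: S(1,-1) = 18.2046; S(1,+0) = 25.0700; S(1,+1) = 34.5246
  k=2: S(2,-2) = 13.2192; S(2,-1) = 18.2046; S(2,+0) = 25.0700; S(2,+1) = 34.5246; S(2,+2) = 47.5448
  k=3: S(3,-3) = 9.5991; S(3,-2) = 13.2192; S(3,-1) = 18.2046; S(3,+0) = 25.0700; S(3,+1) = 34.5246; S(3,+2) = 47.5448; S(3,+3) = 65.4752
Terminal payoffs V(N, j) = max(S_T - K, 0):
  V(3,-3) = 0.000000; V(3,-2) = 0.000000; V(3,-1) = 0.000000; V(3,+0) = 0.250000; V(3,+1) = 9.704593; V(3,+2) = 22.724776; V(3,+3) = 40.655231
Backward induction: V(k, j) = exp(-r*dt) * [p_u * V(k+1, j+1) + p_m * V(k+1, j) + p_d * V(k+1, j-1)]
  V(2,-2) = exp(-r*dt) * [p_u*0.000000 + p_m*0.000000 + p_d*0.000000] = 0.000000
  V(2,-1) = exp(-r*dt) * [p_u*0.250000 + p_m*0.000000 + p_d*0.000000] = 0.041396
  V(2,+0) = exp(-r*dt) * [p_u*9.704593 + p_m*0.250000 + p_d*0.000000] = 1.770546
  V(2,+1) = exp(-r*dt) * [p_u*22.724776 + p_m*9.704593 + p_d*0.250000] = 10.155439
  V(2,+2) = exp(-r*dt) * [p_u*40.655231 + p_m*22.724776 + p_d*9.704593] = 23.175606
  V(1,-1) = exp(-r*dt) * [p_u*1.770546 + p_m*0.041396 + p_d*0.000000] = 0.320267
  V(1,+0) = exp(-r*dt) * [p_u*10.155439 + p_m*1.770546 + p_d*0.041396] = 2.847174
  V(1,+1) = exp(-r*dt) * [p_u*23.175606 + p_m*10.155439 + p_d*1.770546] = 10.771058
  V(0,+0) = exp(-r*dt) * [p_u*10.771058 + p_m*2.847174 + p_d*0.320267] = 3.698915


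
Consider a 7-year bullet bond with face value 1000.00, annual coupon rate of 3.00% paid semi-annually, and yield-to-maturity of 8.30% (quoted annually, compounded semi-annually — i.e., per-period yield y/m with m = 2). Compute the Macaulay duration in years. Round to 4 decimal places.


Coupon per period c = face * coupon_rate / m = 15.000000
Periods per year m = 2; per-period yield y/m = 0.041500
Number of cashflows N = 14
Cashflows (t years, CF_t, discount factor 1/(1+y/m)^(m*t), PV):
  t = 0.5000: CF_t = 15.000000, DF = 0.960154, PV = 14.402304
  t = 1.0000: CF_t = 15.000000, DF = 0.921895, PV = 13.828425
  t = 1.5000: CF_t = 15.000000, DF = 0.885161, PV = 13.277412
  t = 2.0000: CF_t = 15.000000, DF = 0.849890, PV = 12.748355
  t = 2.5000: CF_t = 15.000000, DF = 0.816025, PV = 12.240380
  t = 3.0000: CF_t = 15.000000, DF = 0.783510, PV = 11.752645
  t = 3.5000: CF_t = 15.000000, DF = 0.752290, PV = 11.284345
  t = 4.0000: CF_t = 15.000000, DF = 0.722314, PV = 10.834704
  t = 4.5000: CF_t = 15.000000, DF = 0.693532, PV = 10.402981
  t = 5.0000: CF_t = 15.000000, DF = 0.665897, PV = 9.988460
  t = 5.5000: CF_t = 15.000000, DF = 0.639364, PV = 9.590456
  t = 6.0000: CF_t = 15.000000, DF = 0.613887, PV = 9.208311
  t = 6.5000: CF_t = 15.000000, DF = 0.589426, PV = 8.841393
  t = 7.0000: CF_t = 1015.000000, DF = 0.565940, PV = 574.428795
Price P = sum_t PV_t = 722.828965
Macaulay numerator sum_t t * PV_t:
  t * PV_t at t = 0.5000: 7.201152
  t * PV_t at t = 1.0000: 13.828425
  t * PV_t at t = 1.5000: 19.916118
  t * PV_t at t = 2.0000: 25.496711
  t * PV_t at t = 2.5000: 30.600949
  t * PV_t at t = 3.0000: 35.257935
  t * PV_t at t = 3.5000: 39.495206
  t * PV_t at t = 4.0000: 43.338817
  t * PV_t at t = 4.5000: 46.813413
  t * PV_t at t = 5.0000: 49.942298
  t * PV_t at t = 5.5000: 52.747506
  t * PV_t at t = 6.0000: 55.249865
  t * PV_t at t = 6.5000: 57.469054
  t * PV_t at t = 7.0000: 4021.001566
Macaulay duration D = (sum_t t * PV_t) / P = 4498.359015 / 722.828965 = 6.223269

Answer: Macaulay duration = 6.2233 years


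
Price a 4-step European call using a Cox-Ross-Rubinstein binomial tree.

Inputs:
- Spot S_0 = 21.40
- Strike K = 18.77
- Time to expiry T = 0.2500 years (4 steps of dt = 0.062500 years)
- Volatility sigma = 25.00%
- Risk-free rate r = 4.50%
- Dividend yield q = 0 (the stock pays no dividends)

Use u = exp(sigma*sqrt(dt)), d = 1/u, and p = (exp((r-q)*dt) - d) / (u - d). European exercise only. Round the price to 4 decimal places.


dt = T/N = 0.062500
u = exp(sigma*sqrt(dt)) = 1.064494; d = 1/u = 0.939413
p = (exp((r-q)*dt) - d) / (u - d) = 0.506897
Discount per step: exp(-r*dt) = 0.997191
Stock lattice S(k, i) with i counting down-moves:
  k=0: S(0,0) = 21.4000
  k=1: S(1,0) = 22.7802; S(1,1) = 20.1034
  k=2: S(2,0) = 24.2494; S(2,1) = 21.4000; S(2,2) = 18.8854
  k=3: S(3,0) = 25.8133; S(3,1) = 22.7802; S(3,2) = 20.1034; S(3,3) = 17.7412
  k=4: S(4,0) = 27.4781; S(4,1) = 24.2494; S(4,2) = 21.4000; S(4,3) = 18.8854; S(4,4) = 16.6663
Terminal payoffs V(N, i) = max(S_T - K, 0):
  V(4,0) = 8.708144; V(4,1) = 5.479377; V(4,2) = 2.630000; V(4,3) = 0.115434; V(4,4) = 0.000000
Backward induction: V(k, i) = exp(-r*dt) * [p * V(k+1, i) + (1-p) * V(k+1, i+1)].
  V(3,0) = exp(-r*dt) * [p*8.708144 + (1-p)*5.479377] = 7.096044
  V(3,1) = exp(-r*dt) * [p*5.479377 + (1-p)*2.630000] = 4.062898
  V(3,2) = exp(-r*dt) * [p*2.630000 + (1-p)*0.115434] = 1.386156
  V(3,3) = exp(-r*dt) * [p*0.115434 + (1-p)*0.000000] = 0.058349
  V(2,0) = exp(-r*dt) * [p*7.096044 + (1-p)*4.062898] = 5.584662
  V(2,1) = exp(-r*dt) * [p*4.062898 + (1-p)*1.386156] = 2.735285
  V(2,2) = exp(-r*dt) * [p*1.386156 + (1-p)*0.058349] = 0.729356
  V(1,0) = exp(-r*dt) * [p*5.584662 + (1-p)*2.735285] = 4.167887
  V(1,1) = exp(-r*dt) * [p*2.735285 + (1-p)*0.729356] = 1.741251
  V(0,0) = exp(-r*dt) * [p*4.167887 + (1-p)*1.741251] = 2.962961

Answer: Price = V(0,0) = 2.9630


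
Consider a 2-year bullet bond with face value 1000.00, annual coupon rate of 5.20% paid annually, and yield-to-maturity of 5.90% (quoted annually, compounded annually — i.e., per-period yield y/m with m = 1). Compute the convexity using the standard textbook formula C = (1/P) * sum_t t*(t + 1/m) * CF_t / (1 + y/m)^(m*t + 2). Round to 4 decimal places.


Coupon per period c = face * coupon_rate / m = 52.000000
Periods per year m = 1; per-period yield y/m = 0.059000
Number of cashflows N = 2
Cashflows (t years, CF_t, discount factor 1/(1+y/m)^(m*t), PV):
  t = 1.0000: CF_t = 52.000000, DF = 0.944287, PV = 49.102927
  t = 2.0000: CF_t = 1052.000000, DF = 0.891678, PV = 938.045317
Price P = sum_t PV_t = 987.148244
Convexity numerator sum_t t*(t + 1/m) * CF_t / (1+y/m)^(m*t + 2):
  t = 1.0000: term = 87.568006
  t = 2.0000: term = 5018.606558
Convexity = (1/P) * sum = 5106.174564 / 987.148244 = 5.172652

Answer: Convexity = 5.1727


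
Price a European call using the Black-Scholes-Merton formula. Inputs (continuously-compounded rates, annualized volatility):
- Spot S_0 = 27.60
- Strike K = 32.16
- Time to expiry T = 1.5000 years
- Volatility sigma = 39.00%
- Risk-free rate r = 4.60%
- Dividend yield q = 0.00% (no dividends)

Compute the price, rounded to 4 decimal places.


Answer: Price = 4.3119

Derivation:
d1 = (ln(S/K) + (r - q + 0.5*sigma^2) * T) / (sigma * sqrt(T)) = 0.06315774
d2 = d1 - sigma * sqrt(T) = -0.41449275
exp(-rT) = 0.93332668; exp(-qT) = 1.00000000
C = S_0 * exp(-qT) * N(d1) - K * exp(-rT) * N(d2)
N(d1) = 0.52517955; N(d2) = 0.33925664
C = 27.6000 * 1.00000000 * 0.52517955 - 32.1600 * 0.93332668 * 0.33925664 = 4.3119


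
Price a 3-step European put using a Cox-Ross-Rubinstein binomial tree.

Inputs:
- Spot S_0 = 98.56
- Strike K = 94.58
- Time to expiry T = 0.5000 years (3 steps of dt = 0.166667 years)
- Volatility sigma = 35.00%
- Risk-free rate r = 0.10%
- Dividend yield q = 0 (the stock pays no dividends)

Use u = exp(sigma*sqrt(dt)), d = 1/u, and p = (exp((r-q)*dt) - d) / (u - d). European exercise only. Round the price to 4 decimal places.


dt = T/N = 0.166667
u = exp(sigma*sqrt(dt)) = 1.153599; d = 1/u = 0.866852
p = (exp((r-q)*dt) - d) / (u - d) = 0.464920
Discount per step: exp(-r*dt) = 0.999833
Stock lattice S(k, i) with i counting down-moves:
  k=0: S(0,0) = 98.5600
  k=1: S(1,0) = 113.6987; S(1,1) = 85.4369
  k=2: S(2,0) = 131.1628; S(2,1) = 98.5600; S(2,2) = 74.0612
  k=3: S(3,0) = 151.3093; S(3,1) = 113.6987; S(3,2) = 85.4369; S(3,3) = 64.2001
Terminal payoffs V(N, i) = max(K - S_T, 0):
  V(3,0) = 0.000000; V(3,1) = 0.000000; V(3,2) = 9.143057; V(3,3) = 30.379898
Backward induction: V(k, i) = exp(-r*dt) * [p * V(k+1, i) + (1-p) * V(k+1, i+1)].
  V(2,0) = exp(-r*dt) * [p*0.000000 + (1-p)*0.000000] = 0.000000
  V(2,1) = exp(-r*dt) * [p*0.000000 + (1-p)*9.143057] = 4.891450
  V(2,2) = exp(-r*dt) * [p*9.143057 + (1-p)*30.379898] = 20.503044
  V(1,0) = exp(-r*dt) * [p*0.000000 + (1-p)*4.891450] = 2.616880
  V(1,1) = exp(-r*dt) * [p*4.891450 + (1-p)*20.503044] = 13.242691
  V(0,0) = exp(-r*dt) * [p*2.616880 + (1-p)*13.242691] = 8.301153

Answer: Price = V(0,0) = 8.3012


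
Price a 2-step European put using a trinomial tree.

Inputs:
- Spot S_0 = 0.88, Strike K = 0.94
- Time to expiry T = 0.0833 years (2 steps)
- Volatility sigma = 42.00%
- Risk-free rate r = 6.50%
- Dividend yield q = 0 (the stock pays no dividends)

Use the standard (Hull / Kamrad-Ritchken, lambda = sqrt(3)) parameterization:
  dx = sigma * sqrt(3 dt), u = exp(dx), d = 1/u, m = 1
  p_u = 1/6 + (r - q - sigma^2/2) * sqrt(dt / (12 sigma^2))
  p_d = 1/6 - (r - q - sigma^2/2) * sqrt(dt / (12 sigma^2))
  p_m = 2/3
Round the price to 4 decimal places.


Answer: Price = V(0,0) = 0.0789

Derivation:
dt = T/N = 0.041650; dx = sigma*sqrt(3*dt) = 0.148463
u = exp(dx) = 1.160050; d = 1/u = 0.862032
p_u = 0.163412, p_m = 0.666667, p_d = 0.169921
Discount per step: exp(-r*dt) = 0.997296
Stock lattice S(k, j) with j the centered position index:
  k=0: S(0,+0) = 0.8800
  k=1: S(1,-1) = 0.7586; S(1,+0) = 0.8800; S(1,+1) = 1.0208
  k=2: S(2,-2) = 0.6539; S(2,-1) = 0.7586; S(2,+0) = 0.8800; S(2,+1) = 1.0208; S(2,+2) = 1.1842
Terminal payoffs V(N, j) = max(K - S_T, 0):
  V(2,-2) = 0.286073; V(2,-1) = 0.181412; V(2,+0) = 0.060000; V(2,+1) = 0.000000; V(2,+2) = 0.000000
Backward induction: V(k, j) = exp(-r*dt) * [p_u * V(k+1, j+1) + p_m * V(k+1, j) + p_d * V(k+1, j-1)]
  V(1,-1) = exp(-r*dt) * [p_u*0.060000 + p_m*0.181412 + p_d*0.286073] = 0.178871
  V(1,+0) = exp(-r*dt) * [p_u*0.000000 + p_m*0.060000 + p_d*0.181412] = 0.070634
  V(1,+1) = exp(-r*dt) * [p_u*0.000000 + p_m*0.000000 + p_d*0.060000] = 0.010168
  V(0,+0) = exp(-r*dt) * [p_u*0.010168 + p_m*0.070634 + p_d*0.178871] = 0.078931


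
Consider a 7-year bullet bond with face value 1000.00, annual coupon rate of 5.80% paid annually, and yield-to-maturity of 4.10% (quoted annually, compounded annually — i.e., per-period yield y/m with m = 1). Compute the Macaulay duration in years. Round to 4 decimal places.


Answer: Macaulay duration = 6.0050 years

Derivation:
Coupon per period c = face * coupon_rate / m = 58.000000
Periods per year m = 1; per-period yield y/m = 0.041000
Number of cashflows N = 7
Cashflows (t years, CF_t, discount factor 1/(1+y/m)^(m*t), PV):
  t = 1.0000: CF_t = 58.000000, DF = 0.960615, PV = 55.715658
  t = 2.0000: CF_t = 58.000000, DF = 0.922781, PV = 53.521285
  t = 3.0000: CF_t = 58.000000, DF = 0.886437, PV = 51.413338
  t = 4.0000: CF_t = 58.000000, DF = 0.851524, PV = 49.388413
  t = 5.0000: CF_t = 58.000000, DF = 0.817987, PV = 47.443241
  t = 6.0000: CF_t = 58.000000, DF = 0.785770, PV = 45.574679
  t = 7.0000: CF_t = 1058.000000, DF = 0.754823, PV = 798.602308
Price P = sum_t PV_t = 1101.658923
Macaulay numerator sum_t t * PV_t:
  t * PV_t at t = 1.0000: 55.715658
  t * PV_t at t = 2.0000: 107.042571
  t * PV_t at t = 3.0000: 154.240015
  t * PV_t at t = 4.0000: 197.553654
  t * PV_t at t = 5.0000: 237.216203
  t * PV_t at t = 6.0000: 273.448073
  t * PV_t at t = 7.0000: 5590.216158
Macaulay duration D = (sum_t t * PV_t) / P = 6615.432332 / 1101.658923 = 6.004973


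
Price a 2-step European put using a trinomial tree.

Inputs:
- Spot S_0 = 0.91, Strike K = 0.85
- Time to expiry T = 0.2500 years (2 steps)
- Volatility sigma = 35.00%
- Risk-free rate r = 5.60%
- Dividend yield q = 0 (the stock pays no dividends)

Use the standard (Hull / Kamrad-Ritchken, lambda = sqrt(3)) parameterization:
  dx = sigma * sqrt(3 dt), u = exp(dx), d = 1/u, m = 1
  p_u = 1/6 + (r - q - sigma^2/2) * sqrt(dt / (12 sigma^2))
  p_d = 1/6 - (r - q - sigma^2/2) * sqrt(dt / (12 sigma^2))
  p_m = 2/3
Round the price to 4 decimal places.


Answer: Price = V(0,0) = 0.0327

Derivation:
dt = T/N = 0.125000; dx = sigma*sqrt(3*dt) = 0.214330
u = exp(dx) = 1.239032; d = 1/u = 0.807082
p_u = 0.165136, p_m = 0.666667, p_d = 0.168198
Discount per step: exp(-r*dt) = 0.993024
Stock lattice S(k, j) with j the centered position index:
  k=0: S(0,+0) = 0.9100
  k=1: S(1,-1) = 0.7344; S(1,+0) = 0.9100; S(1,+1) = 1.1275
  k=2: S(2,-2) = 0.5928; S(2,-1) = 0.7344; S(2,+0) = 0.9100; S(2,+1) = 1.1275; S(2,+2) = 1.3970
Terminal payoffs V(N, j) = max(K - S_T, 0):
  V(2,-2) = 0.257243; V(2,-1) = 0.115556; V(2,+0) = 0.000000; V(2,+1) = 0.000000; V(2,+2) = 0.000000
Backward induction: V(k, j) = exp(-r*dt) * [p_u * V(k+1, j+1) + p_m * V(k+1, j) + p_d * V(k+1, j-1)]
  V(1,-1) = exp(-r*dt) * [p_u*0.000000 + p_m*0.115556 + p_d*0.257243] = 0.119466
  V(1,+0) = exp(-r*dt) * [p_u*0.000000 + p_m*0.000000 + p_d*0.115556] = 0.019301
  V(1,+1) = exp(-r*dt) * [p_u*0.000000 + p_m*0.000000 + p_d*0.000000] = 0.000000
  V(0,+0) = exp(-r*dt) * [p_u*0.000000 + p_m*0.019301 + p_d*0.119466] = 0.032731


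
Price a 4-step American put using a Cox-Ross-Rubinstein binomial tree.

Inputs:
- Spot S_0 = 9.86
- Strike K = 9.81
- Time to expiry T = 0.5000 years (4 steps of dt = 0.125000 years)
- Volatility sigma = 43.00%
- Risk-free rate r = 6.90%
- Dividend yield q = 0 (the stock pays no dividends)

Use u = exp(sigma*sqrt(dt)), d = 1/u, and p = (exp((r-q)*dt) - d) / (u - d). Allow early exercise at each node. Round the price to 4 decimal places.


Answer: Price = V(0,0) = 0.9797

Derivation:
dt = T/N = 0.125000
u = exp(sigma*sqrt(dt)) = 1.164193; d = 1/u = 0.858964
p = (exp((r-q)*dt) - d) / (u - d) = 0.490446
Discount per step: exp(-r*dt) = 0.991412
Stock lattice S(k, i) with i counting down-moves:
  k=0: S(0,0) = 9.8600
  k=1: S(1,0) = 11.4789; S(1,1) = 8.4694
  k=2: S(2,0) = 13.3637; S(2,1) = 9.8600; S(2,2) = 7.2749
  k=3: S(3,0) = 15.5579; S(3,1) = 11.4789; S(3,2) = 8.4694; S(3,3) = 6.2489
  k=4: S(4,0) = 18.1124; S(4,1) = 13.3637; S(4,2) = 9.8600; S(4,3) = 7.2749; S(4,4) = 5.3676
Terminal payoffs V(N, i) = max(K - S_T, 0):
  V(4,0) = 0.000000; V(4,1) = 0.000000; V(4,2) = 0.000000; V(4,3) = 2.535099; V(4,4) = 4.442435
Backward induction: V(k, i) = exp(-r*dt) * [p * V(k+1, i) + (1-p) * V(k+1, i+1)]; then take max(V_cont, immediate exercise) for American.
  V(3,0) = exp(-r*dt) * [p*0.000000 + (1-p)*0.000000] = 0.000000; exercise = 0.000000; V(3,0) = max -> 0.000000
  V(3,1) = exp(-r*dt) * [p*0.000000 + (1-p)*0.000000] = 0.000000; exercise = 0.000000; V(3,1) = max -> 0.000000
  V(3,2) = exp(-r*dt) * [p*0.000000 + (1-p)*2.535099] = 1.280677; exercise = 1.340612; V(3,2) = max -> 1.340612
  V(3,3) = exp(-r*dt) * [p*2.535099 + (1-p)*4.442435] = 3.476872; exercise = 3.561120; V(3,3) = max -> 3.561120
  V(2,0) = exp(-r*dt) * [p*0.000000 + (1-p)*0.000000] = 0.000000; exercise = 0.000000; V(2,0) = max -> 0.000000
  V(2,1) = exp(-r*dt) * [p*0.000000 + (1-p)*1.340612] = 0.677248; exercise = 0.000000; V(2,1) = max -> 0.677248
  V(2,2) = exp(-r*dt) * [p*1.340612 + (1-p)*3.561120] = 2.450851; exercise = 2.535099; V(2,2) = max -> 2.535099
  V(1,0) = exp(-r*dt) * [p*0.000000 + (1-p)*0.677248] = 0.342131; exercise = 0.000000; V(1,0) = max -> 0.342131
  V(1,1) = exp(-r*dt) * [p*0.677248 + (1-p)*2.535099] = 1.609978; exercise = 1.340612; V(1,1) = max -> 1.609978
  V(0,0) = exp(-r*dt) * [p*0.342131 + (1-p)*1.609978] = 0.979681; exercise = 0.000000; V(0,0) = max -> 0.979681
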